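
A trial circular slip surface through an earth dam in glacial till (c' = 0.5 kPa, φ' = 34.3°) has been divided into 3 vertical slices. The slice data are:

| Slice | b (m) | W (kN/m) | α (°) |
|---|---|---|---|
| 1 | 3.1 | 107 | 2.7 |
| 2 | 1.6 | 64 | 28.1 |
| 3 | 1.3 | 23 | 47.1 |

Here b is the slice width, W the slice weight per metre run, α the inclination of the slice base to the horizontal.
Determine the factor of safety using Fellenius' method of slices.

Ordinary method of slices: FS = Σ[c'·Δl_i + (W_i cosα_i)·tanφ'] / Σ W_i sinα_i, with Δl_i = b_i / cosα_i.
Slice 1: Δl = 3.1/cos2.7° = 3.103 m; N'_1 = 107·cos2.7° = 106.9; c'Δl = 1.55; W sinα = 5.0
Slice 2: Δl = 1.6/cos28.1° = 1.814 m; N'_2 = 64·cos28.1° = 56.5; c'Δl = 0.91; W sinα = 30.1
Slice 3: Δl = 1.3/cos47.1° = 1.910 m; N'_3 = 23·cos47.1° = 15.7; c'Δl = 0.95; W sinα = 16.8
Σc'Δl = 3.4 kN/m; ΣN' = 179.0 kN/m; ΣW sinα = 52.0 kN/m
Resisting = 3.4 + 179.0·tan34.3° = 3.4 + 122.1 = 125.5 kN/m
FS = 125.5 / 52.0 = 2.412

FS = 2.41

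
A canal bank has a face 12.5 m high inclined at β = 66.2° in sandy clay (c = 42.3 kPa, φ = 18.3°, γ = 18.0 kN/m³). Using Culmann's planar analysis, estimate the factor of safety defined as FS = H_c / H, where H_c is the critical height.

FS = 1.98

H_c = (4c/γ) · sinβ cosφ / [1 − cos(β − φ)]
    = (4·42.3/18.0) · sin66.2°·cos18.3° / [1 − cos47.9°]
    = 9.400 · 0.8687 / 0.3296 = 24.78 m
FS = H_c / H = 24.78 / 12.5 = 1.982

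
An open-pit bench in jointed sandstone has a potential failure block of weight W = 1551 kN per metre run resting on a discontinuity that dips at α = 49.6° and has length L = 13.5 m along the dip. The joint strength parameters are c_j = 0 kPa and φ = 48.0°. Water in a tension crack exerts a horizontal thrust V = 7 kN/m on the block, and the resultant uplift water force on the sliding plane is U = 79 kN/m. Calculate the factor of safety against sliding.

FS = 0.86

Resolving the block weight along and normal to the plane and applying the Mohr–Coulomb strength on the joint:
N' = W cosα − U − V sinα = 1551·cos49.6° − 79 − 7·sin49.6° = 920.9 kN/m
Driving force T = W sinα + V cosα = 1551·sin49.6° + 7·cos49.6° = 1185.7 kN/m
Resisting force R = c_j·L + N'·tanφ = 0·13.5 + 920.9·tan48.0° = 0.0 + 1022.8 = 1022.8 kN/m
FS = R / T = 1022.8 / 1185.7 = 0.863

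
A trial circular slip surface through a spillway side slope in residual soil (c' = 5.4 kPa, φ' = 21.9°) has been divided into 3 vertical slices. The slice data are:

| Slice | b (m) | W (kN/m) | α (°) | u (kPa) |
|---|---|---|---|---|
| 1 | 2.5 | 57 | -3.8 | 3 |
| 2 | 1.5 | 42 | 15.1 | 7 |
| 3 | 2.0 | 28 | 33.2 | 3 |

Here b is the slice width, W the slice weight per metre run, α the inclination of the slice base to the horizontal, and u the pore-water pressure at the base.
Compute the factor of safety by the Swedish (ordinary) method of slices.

FS = 3.25

Ordinary method of slices: FS = Σ[c'·Δl_i + (W_i cosα_i − u_i·Δl_i)·tanφ'] / Σ W_i sinα_i, with Δl_i = b_i / cosα_i.
Slice 1: Δl = 2.5/cos(-3.8°) = 2.506 m; N'_1 = 57·cos(-3.8°) − 3·2.506 = 49.4; c'Δl = 13.53; W sinα = -3.8
Slice 2: Δl = 1.5/cos15.1° = 1.554 m; N'_2 = 42·cos15.1° − 7·1.554 = 29.7; c'Δl = 8.39; W sinα = 10.9
Slice 3: Δl = 2.0/cos33.2° = 2.390 m; N'_3 = 28·cos33.2° − 3·2.390 = 16.3; c'Δl = 12.91; W sinα = 15.3
Σc'Δl = 34.8 kN/m; ΣN' = 95.3 kN/m; ΣW sinα = 22.5 kN/m
Resisting = 34.8 + 95.3·tan21.9° = 34.8 + 38.3 = 73.1 kN/m
FS = 73.1 / 22.5 = 3.251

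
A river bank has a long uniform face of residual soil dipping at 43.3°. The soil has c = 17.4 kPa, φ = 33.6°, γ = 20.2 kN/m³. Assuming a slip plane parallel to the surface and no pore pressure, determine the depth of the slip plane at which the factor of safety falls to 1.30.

Setting FS = 1.30 in FS = [c + γz cos²β tanφ] / [γz sinβ cosβ] and solving for z:
z = c / [γ cosβ (FS·sinβ − cosβ·tanφ)]
  = 17.4 / [20.2·cos43.3°·(1.30·sin43.3° − cos43.3°·tan33.6°)]
  = 17.4 / [20.2·0.7278·(1.30·0.6858 − 0.7278·0.6644)]
  = 17.4 / 5.9985 = 2.901 m

z = 2.90 m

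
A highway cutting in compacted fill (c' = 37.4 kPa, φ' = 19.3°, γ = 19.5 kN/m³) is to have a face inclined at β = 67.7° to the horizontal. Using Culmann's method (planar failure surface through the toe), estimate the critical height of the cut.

Culmann's analysis gives the critical failure plane at α_cr = (β + φ')/2 = (67.7 + 19.3)/2 = 43.5°, and the critical height
H_c = (4c'/γ) · sinβ cosφ' / [1 − cos(β − φ')]
    = (4·37.4/19.5) · sin67.7°·cos19.3° / [1 − cos(48.4°)]
    = 7.672 · 0.9252·0.9438 / [1 − 0.6639]
    = 7.672 · 0.8732 / 0.3361
    = 19.93 m

H_c = 19.93 m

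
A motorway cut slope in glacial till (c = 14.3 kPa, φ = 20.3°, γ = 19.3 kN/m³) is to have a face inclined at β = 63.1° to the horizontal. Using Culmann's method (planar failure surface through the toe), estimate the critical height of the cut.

H_c = 9.31 m

Culmann's analysis gives the critical failure plane at α_cr = (β + φ)/2 = (63.1 + 20.3)/2 = 41.7°, and the critical height
H_c = (4c/γ) · sinβ cosφ / [1 − cos(β − φ)]
    = (4·14.3/19.3) · sin63.1°·cos20.3° / [1 − cos(42.8°)]
    = 2.964 · 0.8918·0.9379 / [1 − 0.7337]
    = 2.964 · 0.8364 / 0.2663
    = 9.31 m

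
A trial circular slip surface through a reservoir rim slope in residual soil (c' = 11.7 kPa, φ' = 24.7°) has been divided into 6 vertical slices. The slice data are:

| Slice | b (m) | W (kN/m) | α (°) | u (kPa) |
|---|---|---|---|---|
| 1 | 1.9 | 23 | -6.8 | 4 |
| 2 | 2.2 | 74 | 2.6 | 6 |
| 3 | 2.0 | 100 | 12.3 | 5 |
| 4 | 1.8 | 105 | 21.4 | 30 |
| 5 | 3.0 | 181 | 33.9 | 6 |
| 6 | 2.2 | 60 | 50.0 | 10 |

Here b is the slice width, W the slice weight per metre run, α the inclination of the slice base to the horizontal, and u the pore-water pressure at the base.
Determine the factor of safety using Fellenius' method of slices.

FS = 1.60

Ordinary method of slices: FS = Σ[c'·Δl_i + (W_i cosα_i − u_i·Δl_i)·tanφ'] / Σ W_i sinα_i, with Δl_i = b_i / cosα_i.
Slice 1: Δl = 1.9/cos(-6.8°) = 1.913 m; N'_1 = 23·cos(-6.8°) − 4·1.913 = 15.2; c'Δl = 22.39; W sinα = -2.7
Slice 2: Δl = 2.2/cos2.6° = 2.202 m; N'_2 = 74·cos2.6° − 6·2.202 = 60.7; c'Δl = 25.77; W sinα = 3.4
Slice 3: Δl = 2.0/cos12.3° = 2.047 m; N'_3 = 100·cos12.3° − 5·2.047 = 87.5; c'Δl = 23.95; W sinα = 21.3
Slice 4: Δl = 1.8/cos21.4° = 1.933 m; N'_4 = 105·cos21.4° − 30·1.933 = 39.8; c'Δl = 22.62; W sinα = 38.3
Slice 5: Δl = 3.0/cos33.9° = 3.614 m; N'_5 = 181·cos33.9° − 6·3.614 = 128.5; c'Δl = 42.29; W sinα = 101.0
Slice 6: Δl = 2.2/cos50.0° = 3.423 m; N'_6 = 60·cos50.0° − 10·3.423 = 4.3; c'Δl = 40.04; W sinα = 46.0
Σc'Δl = 177.1 kN/m; ΣN' = 336.0 kN/m; ΣW sinα = 207.2 kN/m
Resisting = 177.1 + 336.0·tan24.7° = 177.1 + 154.5 = 331.6 kN/m
FS = 331.6 / 207.2 = 1.601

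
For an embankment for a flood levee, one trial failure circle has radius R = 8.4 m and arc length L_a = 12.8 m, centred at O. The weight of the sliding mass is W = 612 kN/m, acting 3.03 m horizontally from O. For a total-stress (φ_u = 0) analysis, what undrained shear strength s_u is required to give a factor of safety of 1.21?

FS = s_u·L_a·R / (W·d), so s_u = FS·W·d / (L_a·R).
s_u = 1.21·612·3.03 / (12.80·8.4) = 2243.8 / 107.52 = 20.87 kPa

s_u = 20.9 kPa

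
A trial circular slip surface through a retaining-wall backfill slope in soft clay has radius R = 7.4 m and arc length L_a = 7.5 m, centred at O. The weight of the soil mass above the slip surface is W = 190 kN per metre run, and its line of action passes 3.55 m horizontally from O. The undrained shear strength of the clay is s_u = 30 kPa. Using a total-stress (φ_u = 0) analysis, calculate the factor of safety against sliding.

FS = 2.47

Taking moments about the centre O, the resisting moment is provided by the undrained shear strength acting along the arc:
M_R = s_u·L_a·R = 30·7.50·7.4 = 1665.0 kN·m/m
M_D = W·d = 190·3.55 = 674.5 kN·m/m
FS = M_R / M_D = 1665.0 / 674.5 = 2.468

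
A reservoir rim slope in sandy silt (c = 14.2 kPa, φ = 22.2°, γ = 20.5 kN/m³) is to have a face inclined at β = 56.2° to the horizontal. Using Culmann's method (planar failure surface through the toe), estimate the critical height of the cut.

H_c = 12.47 m

Culmann's analysis gives the critical failure plane at α_cr = (β + φ)/2 = (56.2 + 22.2)/2 = 39.2°, and the critical height
H_c = (4c/γ) · sinβ cosφ / [1 − cos(β − φ)]
    = (4·14.2/20.5) · sin56.2°·cos22.2° / [1 − cos(34.0°)]
    = 2.771 · 0.8310·0.9259 / [1 − 0.8290]
    = 2.771 · 0.7694 / 0.1710
    = 12.47 m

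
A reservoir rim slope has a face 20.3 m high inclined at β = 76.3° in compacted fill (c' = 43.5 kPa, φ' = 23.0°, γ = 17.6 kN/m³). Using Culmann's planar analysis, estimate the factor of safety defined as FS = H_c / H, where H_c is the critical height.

H_c = (4c'/γ) · sinβ cosφ' / [1 − cos(β − φ')]
    = (4·43.5/17.6) · sin76.3°·cos23.0° / [1 − cos53.3°]
    = 9.886 · 0.8943 / 0.4024 = 21.97 m
FS = H_c / H = 21.97 / 20.3 = 1.082

FS = 1.08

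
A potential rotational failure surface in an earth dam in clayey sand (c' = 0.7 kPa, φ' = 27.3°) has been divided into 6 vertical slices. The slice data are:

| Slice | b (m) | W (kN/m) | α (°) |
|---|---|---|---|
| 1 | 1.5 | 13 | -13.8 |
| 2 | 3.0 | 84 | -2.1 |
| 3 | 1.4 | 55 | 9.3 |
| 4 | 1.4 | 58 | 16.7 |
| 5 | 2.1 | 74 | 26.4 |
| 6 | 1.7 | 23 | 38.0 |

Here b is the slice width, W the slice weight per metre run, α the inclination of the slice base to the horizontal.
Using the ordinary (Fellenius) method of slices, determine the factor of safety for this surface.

FS = 2.38

Ordinary method of slices: FS = Σ[c'·Δl_i + (W_i cosα_i)·tanφ'] / Σ W_i sinα_i, with Δl_i = b_i / cosα_i.
Slice 1: Δl = 1.5/cos(-13.8°) = 1.545 m; N'_1 = 13·cos(-13.8°) = 12.6; c'Δl = 1.08; W sinα = -3.1
Slice 2: Δl = 3.0/cos(-2.1°) = 3.002 m; N'_2 = 84·cos(-2.1°) = 83.9; c'Δl = 2.10; W sinα = -3.1
Slice 3: Δl = 1.4/cos9.3° = 1.419 m; N'_3 = 55·cos9.3° = 54.3; c'Δl = 0.99; W sinα = 8.9
Slice 4: Δl = 1.4/cos16.7° = 1.462 m; N'_4 = 58·cos16.7° = 55.6; c'Δl = 1.02; W sinα = 16.7
Slice 5: Δl = 2.1/cos26.4° = 2.345 m; N'_5 = 74·cos26.4° = 66.3; c'Δl = 1.64; W sinα = 32.9
Slice 6: Δl = 1.7/cos38.0° = 2.157 m; N'_6 = 23·cos38.0° = 18.1; c'Δl = 1.51; W sinα = 14.2
Σc'Δl = 8.4 kN/m; ΣN' = 290.8 kN/m; ΣW sinα = 66.4 kN/m
Resisting = 8.4 + 290.8·tan27.3° = 8.4 + 150.1 = 158.4 kN/m
FS = 158.4 / 66.4 = 2.385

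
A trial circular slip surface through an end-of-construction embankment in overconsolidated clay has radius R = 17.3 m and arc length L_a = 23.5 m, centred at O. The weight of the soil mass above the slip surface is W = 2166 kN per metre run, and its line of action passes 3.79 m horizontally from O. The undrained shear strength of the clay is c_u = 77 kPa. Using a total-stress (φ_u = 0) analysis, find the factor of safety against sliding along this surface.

FS = 3.81

Taking moments about the centre O, the resisting moment is provided by the undrained shear strength acting along the arc:
M_R = c_u·L_a·R = 77·23.50·17.3 = 31304.4 kN·m/m
M_D = W·d = 2166·3.79 = 8209.1 kN·m/m
FS = M_R / M_D = 31304.4 / 8209.1 = 3.813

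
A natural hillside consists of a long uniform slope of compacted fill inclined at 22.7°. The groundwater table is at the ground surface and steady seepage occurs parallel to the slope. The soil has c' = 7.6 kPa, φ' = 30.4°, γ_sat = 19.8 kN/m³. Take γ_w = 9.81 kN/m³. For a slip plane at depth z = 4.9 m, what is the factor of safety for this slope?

With seepage parallel to the slope and the water table at the surface, the effective normal stress on the slip plane uses the buoyant unit weight γ' = γ_sat − γ_w while the driving shear stress uses γ_sat:
FS = [c' + γ' z cos²β tanφ'] / [γ_sat z sinβ cosβ]
γ' = 19.8 − 9.81 = 9.99 kN/m³
Numerator = 7.6 + 9.99·4.9·cos²22.7°·tan30.4° = 7.6 + 9.99·4.9·0.8511·0.5867 = 32.042 kPa
Denominator = 19.8·4.9·sin22.7°·cos22.7° = 19.8·4.9·0.3859·0.9225 = 34.540 kPa
FS = 32.042 / 34.540 = 0.928

FS = 0.93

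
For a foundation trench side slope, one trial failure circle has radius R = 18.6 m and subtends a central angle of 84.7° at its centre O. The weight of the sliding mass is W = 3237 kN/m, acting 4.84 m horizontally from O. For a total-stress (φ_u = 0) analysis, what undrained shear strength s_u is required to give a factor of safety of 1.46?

FS = s_u·L_a·R / (W·d), so s_u = FS·W·d / (L_a·R).
Arc length L_a = R·θ = 18.6·(84.7°·π/180) = 18.6·1.4783 = 27.50 m
s_u = 1.46·3237·4.84 / (27.50·18.6) = 22873.9 / 511.43 = 44.73 kPa

s_u = 44.7 kPa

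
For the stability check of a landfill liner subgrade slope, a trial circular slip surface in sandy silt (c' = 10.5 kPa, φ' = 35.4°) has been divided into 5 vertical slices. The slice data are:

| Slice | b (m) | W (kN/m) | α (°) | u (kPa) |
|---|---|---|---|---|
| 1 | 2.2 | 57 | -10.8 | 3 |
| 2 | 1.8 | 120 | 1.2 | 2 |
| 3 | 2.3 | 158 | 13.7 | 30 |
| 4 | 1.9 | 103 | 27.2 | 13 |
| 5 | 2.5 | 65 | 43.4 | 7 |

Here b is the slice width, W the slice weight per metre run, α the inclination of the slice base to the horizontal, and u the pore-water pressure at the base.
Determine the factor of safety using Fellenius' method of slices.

FS = 3.01

Ordinary method of slices: FS = Σ[c'·Δl_i + (W_i cosα_i − u_i·Δl_i)·tanφ'] / Σ W_i sinα_i, with Δl_i = b_i / cosα_i.
Slice 1: Δl = 2.2/cos(-10.8°) = 2.240 m; N'_1 = 57·cos(-10.8°) − 3·2.240 = 49.3; c'Δl = 23.52; W sinα = -10.7
Slice 2: Δl = 1.8/cos1.2° = 1.800 m; N'_2 = 120·cos1.2° − 2·1.800 = 116.4; c'Δl = 18.90; W sinα = 2.5
Slice 3: Δl = 2.3/cos13.7° = 2.367 m; N'_3 = 158·cos13.7° − 30·2.367 = 82.5; c'Δl = 24.86; W sinα = 37.4
Slice 4: Δl = 1.9/cos27.2° = 2.136 m; N'_4 = 103·cos27.2° − 13·2.136 = 63.8; c'Δl = 22.43; W sinα = 47.1
Slice 5: Δl = 2.5/cos43.4° = 3.441 m; N'_5 = 65·cos43.4° − 7·3.441 = 23.1; c'Δl = 36.13; W sinα = 44.7
Σc'Δl = 125.8 kN/m; ΣN' = 335.1 kN/m; ΣW sinα = 121.0 kN/m
Resisting = 125.8 + 335.1·tan35.4° = 125.8 + 238.1 = 364.0 kN/m
FS = 364.0 / 121.0 = 3.008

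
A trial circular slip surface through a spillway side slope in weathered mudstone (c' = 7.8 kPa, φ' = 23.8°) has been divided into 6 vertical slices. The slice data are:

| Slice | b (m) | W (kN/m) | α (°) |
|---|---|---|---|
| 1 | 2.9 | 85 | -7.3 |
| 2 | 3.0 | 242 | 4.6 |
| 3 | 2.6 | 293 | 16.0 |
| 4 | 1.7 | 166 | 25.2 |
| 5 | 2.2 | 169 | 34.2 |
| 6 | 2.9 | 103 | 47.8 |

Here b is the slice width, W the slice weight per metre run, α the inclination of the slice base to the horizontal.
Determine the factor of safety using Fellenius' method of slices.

FS = 1.70

Ordinary method of slices: FS = Σ[c'·Δl_i + (W_i cosα_i)·tanφ'] / Σ W_i sinα_i, with Δl_i = b_i / cosα_i.
Slice 1: Δl = 2.9/cos(-7.3°) = 2.924 m; N'_1 = 85·cos(-7.3°) = 84.3; c'Δl = 22.80; W sinα = -10.8
Slice 2: Δl = 3.0/cos4.6° = 3.010 m; N'_2 = 242·cos4.6° = 241.2; c'Δl = 23.48; W sinα = 19.4
Slice 3: Δl = 2.6/cos16.0° = 2.705 m; N'_3 = 293·cos16.0° = 281.6; c'Δl = 21.10; W sinα = 80.8
Slice 4: Δl = 1.7/cos25.2° = 1.879 m; N'_4 = 166·cos25.2° = 150.2; c'Δl = 14.65; W sinα = 70.7
Slice 5: Δl = 2.2/cos34.2° = 2.660 m; N'_5 = 169·cos34.2° = 139.8; c'Δl = 20.75; W sinα = 95.0
Slice 6: Δl = 2.9/cos47.8° = 4.317 m; N'_6 = 103·cos47.8° = 69.2; c'Δl = 33.67; W sinα = 76.3
Σc'Δl = 136.5 kN/m; ΣN' = 966.3 kN/m; ΣW sinα = 331.3 kN/m
Resisting = 136.5 + 966.3·tan23.8° = 136.5 + 426.2 = 562.7 kN/m
FS = 562.7 / 331.3 = 1.698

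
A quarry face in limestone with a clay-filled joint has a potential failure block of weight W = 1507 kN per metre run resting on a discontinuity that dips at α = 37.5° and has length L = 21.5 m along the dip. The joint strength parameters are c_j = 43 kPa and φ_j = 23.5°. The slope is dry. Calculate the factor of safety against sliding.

Resolving the block weight along and normal to the plane and applying the Mohr–Coulomb strength on the joint:
N' = W cosα = 1507·cos37.5° = 1195.6 kN/m
Driving force T = W sinα = 1507·sin37.5° = 917.4 kN/m
Resisting force R = c_j·L + N'·tanφ_j = 43·21.5 + 1195.6·tan23.5° = 924.5 + 519.9 = 1444.4 kN/m
FS = R / T = 1444.4 / 917.4 = 1.574

FS = 1.57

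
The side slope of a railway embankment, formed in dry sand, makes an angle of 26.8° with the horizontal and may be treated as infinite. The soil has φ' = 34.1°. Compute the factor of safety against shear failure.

FS = 1.34

For a dry cohesionless infinite slope the factor of safety is FS = tanφ' / tanβ.
FS = tan34.1° / tan26.8° = 0.6771 / 0.5051 = 1.340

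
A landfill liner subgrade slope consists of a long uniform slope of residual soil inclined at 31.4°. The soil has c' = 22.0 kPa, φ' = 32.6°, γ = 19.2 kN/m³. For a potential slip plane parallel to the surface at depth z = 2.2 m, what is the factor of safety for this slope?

FS = 2.22

For an infinite slope with a slip plane parallel to the surface (no pore pressure): FS = [c' + γz cos²β tanφ'] / [γz sinβ cosβ].
γz = 19.2·2.2 = 42.24 kN/m²
Numerator = 22.0 + 42.24·cos²31.4°·tan32.6° = 22.0 + 42.24·0.7285·0.6395 = 41.681 kPa
Denominator = 42.24·sin31.4°·cos31.4° = 42.24·0.5210·0.8536 = 18.784 kPa
FS = 41.681 / 18.784 = 2.219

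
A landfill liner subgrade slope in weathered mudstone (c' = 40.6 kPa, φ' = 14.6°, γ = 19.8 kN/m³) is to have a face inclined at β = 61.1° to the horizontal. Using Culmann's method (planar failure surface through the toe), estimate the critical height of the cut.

H_c = 22.30 m

Culmann's analysis gives the critical failure plane at α_cr = (β + φ')/2 = (61.1 + 14.6)/2 = 37.9°, and the critical height
H_c = (4c'/γ) · sinβ cosφ' / [1 − cos(β − φ')]
    = (4·40.6/19.8) · sin61.1°·cos14.6° / [1 − cos(46.5°)]
    = 8.202 · 0.8755·0.9677 / [1 − 0.6884]
    = 8.202 · 0.8472 / 0.3116
    = 22.30 m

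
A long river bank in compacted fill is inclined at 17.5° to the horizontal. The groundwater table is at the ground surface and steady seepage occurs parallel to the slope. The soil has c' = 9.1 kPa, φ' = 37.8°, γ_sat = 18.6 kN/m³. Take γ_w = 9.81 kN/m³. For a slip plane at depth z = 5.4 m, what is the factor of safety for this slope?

With seepage parallel to the slope and the water table at the surface, the effective normal stress on the slip plane uses the buoyant unit weight γ' = γ_sat − γ_w while the driving shear stress uses γ_sat:
FS = [c' + γ' z cos²β tanφ'] / [γ_sat z sinβ cosβ]
γ' = 18.6 − 9.81 = 8.79 kN/m³
Numerator = 9.1 + 8.79·5.4·cos²17.5°·tan37.8° = 9.1 + 8.79·5.4·0.9096·0.7757 = 42.589 kPa
Denominator = 18.6·5.4·sin17.5°·cos17.5° = 18.6·5.4·0.3007·0.9537 = 28.805 kPa
FS = 42.589 / 28.805 = 1.479

FS = 1.48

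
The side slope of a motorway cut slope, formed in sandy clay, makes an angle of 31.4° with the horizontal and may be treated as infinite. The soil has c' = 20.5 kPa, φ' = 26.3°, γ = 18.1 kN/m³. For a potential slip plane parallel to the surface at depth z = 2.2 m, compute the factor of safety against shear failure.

FS = 1.97

For an infinite slope with a slip plane parallel to the surface (no pore pressure): FS = [c' + γz cos²β tanφ'] / [γz sinβ cosβ].
γz = 18.1·2.2 = 39.82 kN/m²
Numerator = 20.5 + 39.82·cos²31.4°·tan26.3° = 20.5 + 39.82·0.7285·0.4942 = 34.838 kPa
Denominator = 39.82·sin31.4°·cos31.4° = 39.82·0.5210·0.8536 = 17.708 kPa
FS = 34.838 / 17.708 = 1.967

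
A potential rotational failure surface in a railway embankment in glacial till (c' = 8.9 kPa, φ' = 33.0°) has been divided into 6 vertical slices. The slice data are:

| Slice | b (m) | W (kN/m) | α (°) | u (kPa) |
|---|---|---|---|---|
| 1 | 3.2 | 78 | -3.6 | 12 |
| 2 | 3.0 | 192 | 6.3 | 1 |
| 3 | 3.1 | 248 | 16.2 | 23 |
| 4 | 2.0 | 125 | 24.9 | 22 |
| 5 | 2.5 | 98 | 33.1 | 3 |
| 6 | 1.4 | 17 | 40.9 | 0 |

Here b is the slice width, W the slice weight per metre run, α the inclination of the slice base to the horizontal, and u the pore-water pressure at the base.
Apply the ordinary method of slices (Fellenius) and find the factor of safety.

FS = 2.46

Ordinary method of slices: FS = Σ[c'·Δl_i + (W_i cosα_i − u_i·Δl_i)·tanφ'] / Σ W_i sinα_i, with Δl_i = b_i / cosα_i.
Slice 1: Δl = 3.2/cos(-3.6°) = 3.206 m; N'_1 = 78·cos(-3.6°) − 12·3.206 = 39.4; c'Δl = 28.54; W sinα = -4.9
Slice 2: Δl = 3.0/cos6.3° = 3.018 m; N'_2 = 192·cos6.3° − 1·3.018 = 187.8; c'Δl = 26.86; W sinα = 21.1
Slice 3: Δl = 3.1/cos16.2° = 3.228 m; N'_3 = 248·cos16.2° − 23·3.228 = 163.9; c'Δl = 28.73; W sinα = 69.2
Slice 4: Δl = 2.0/cos24.9° = 2.205 m; N'_4 = 125·cos24.9° − 22·2.205 = 64.9; c'Δl = 19.62; W sinα = 52.6
Slice 5: Δl = 2.5/cos33.1° = 2.984 m; N'_5 = 98·cos33.1° − 3·2.984 = 73.1; c'Δl = 26.56; W sinα = 53.5
Slice 6: Δl = 1.4/cos40.9° = 1.852 m; N'_6 = 17·cos40.9° − 0·1.852 = 12.8; c'Δl = 16.48; W sinα = 11.1
Σc'Δl = 146.8 kN/m; ΣN' = 542.0 kN/m; ΣW sinα = 202.6 kN/m
Resisting = 146.8 + 542.0·tan33.0° = 146.8 + 352.0 = 498.8 kN/m
FS = 498.8 / 202.6 = 2.461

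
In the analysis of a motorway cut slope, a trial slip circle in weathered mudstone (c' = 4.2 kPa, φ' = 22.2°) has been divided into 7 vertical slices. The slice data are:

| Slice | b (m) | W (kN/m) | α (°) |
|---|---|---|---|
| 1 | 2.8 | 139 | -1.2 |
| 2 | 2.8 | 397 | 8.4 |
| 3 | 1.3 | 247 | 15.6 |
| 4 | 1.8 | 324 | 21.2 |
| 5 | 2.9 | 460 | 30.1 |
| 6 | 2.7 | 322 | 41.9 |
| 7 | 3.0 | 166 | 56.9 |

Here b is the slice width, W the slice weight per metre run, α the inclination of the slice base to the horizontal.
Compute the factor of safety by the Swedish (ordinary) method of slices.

Ordinary method of slices: FS = Σ[c'·Δl_i + (W_i cosα_i)·tanφ'] / Σ W_i sinα_i, with Δl_i = b_i / cosα_i.
Slice 1: Δl = 2.8/cos(-1.2°) = 2.801 m; N'_1 = 139·cos(-1.2°) = 139.0; c'Δl = 11.76; W sinα = -2.9
Slice 2: Δl = 2.8/cos8.4° = 2.830 m; N'_2 = 397·cos8.4° = 392.7; c'Δl = 11.89; W sinα = 58.0
Slice 3: Δl = 1.3/cos15.6° = 1.350 m; N'_3 = 247·cos15.6° = 237.9; c'Δl = 5.67; W sinα = 66.4
Slice 4: Δl = 1.8/cos21.2° = 1.931 m; N'_4 = 324·cos21.2° = 302.1; c'Δl = 8.11; W sinα = 117.2
Slice 5: Δl = 2.9/cos30.1° = 3.352 m; N'_5 = 460·cos30.1° = 398.0; c'Δl = 14.08; W sinα = 230.7
Slice 6: Δl = 2.7/cos41.9° = 3.628 m; N'_6 = 322·cos41.9° = 239.7; c'Δl = 15.24; W sinα = 215.0
Slice 7: Δl = 3.0/cos56.9° = 5.493 m; N'_7 = 166·cos56.9° = 90.7; c'Δl = 23.07; W sinα = 139.1
Σc'Δl = 89.8 kN/m; ΣN' = 1800.0 kN/m; ΣW sinα = 823.5 kN/m
Resisting = 89.8 + 1800.0·tan22.2° = 89.8 + 734.6 = 824.4 kN/m
FS = 824.4 / 823.5 = 1.001

FS = 1.00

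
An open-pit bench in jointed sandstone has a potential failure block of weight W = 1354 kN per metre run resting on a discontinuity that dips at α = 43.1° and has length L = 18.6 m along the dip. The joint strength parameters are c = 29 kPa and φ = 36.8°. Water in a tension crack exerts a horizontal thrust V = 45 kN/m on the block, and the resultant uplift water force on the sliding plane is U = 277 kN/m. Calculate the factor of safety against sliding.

Resolving the block weight along and normal to the plane and applying the Mohr–Coulomb strength on the joint:
N' = W cosα − U − V sinα = 1354·cos43.1° − 277 − 45·sin43.1° = 680.9 kN/m
Driving force T = W sinα + V cosα = 1354·sin43.1° + 45·cos43.1° = 958.0 kN/m
Resisting force R = c·L + N'·tanφ = 29·18.6 + 680.9·tan36.8° = 539.4 + 509.4 = 1048.8 kN/m
FS = R / T = 1048.8 / 958.0 = 1.095

FS = 1.09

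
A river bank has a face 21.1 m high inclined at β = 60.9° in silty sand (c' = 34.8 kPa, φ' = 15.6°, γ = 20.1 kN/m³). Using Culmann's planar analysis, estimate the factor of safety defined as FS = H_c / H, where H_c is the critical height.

FS = 0.93

H_c = (4c'/γ) · sinβ cosφ' / [1 − cos(β − φ')]
    = (4·34.8/20.1) · sin60.9°·cos15.6° / [1 − cos45.3°]
    = 6.925 · 0.8416 / 0.2966 = 19.65 m
FS = H_c / H = 19.65 / 21.1 = 0.931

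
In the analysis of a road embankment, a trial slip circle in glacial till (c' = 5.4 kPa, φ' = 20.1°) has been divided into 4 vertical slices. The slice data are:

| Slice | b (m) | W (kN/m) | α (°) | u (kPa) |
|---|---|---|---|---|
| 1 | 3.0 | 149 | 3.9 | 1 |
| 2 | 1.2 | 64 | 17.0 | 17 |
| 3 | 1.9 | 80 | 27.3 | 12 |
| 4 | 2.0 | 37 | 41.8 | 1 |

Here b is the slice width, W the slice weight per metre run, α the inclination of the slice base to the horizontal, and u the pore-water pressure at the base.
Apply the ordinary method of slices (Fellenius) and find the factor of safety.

FS = 1.58

Ordinary method of slices: FS = Σ[c'·Δl_i + (W_i cosα_i − u_i·Δl_i)·tanφ'] / Σ W_i sinα_i, with Δl_i = b_i / cosα_i.
Slice 1: Δl = 3.0/cos3.9° = 3.007 m; N'_1 = 149·cos3.9° − 1·3.007 = 145.6; c'Δl = 16.24; W sinα = 10.1
Slice 2: Δl = 1.2/cos17.0° = 1.255 m; N'_2 = 64·cos17.0° − 17·1.255 = 39.9; c'Δl = 6.78; W sinα = 18.7
Slice 3: Δl = 1.9/cos27.3° = 2.138 m; N'_3 = 80·cos27.3° − 12·2.138 = 45.4; c'Δl = 11.55; W sinα = 36.7
Slice 4: Δl = 2.0/cos41.8° = 2.683 m; N'_4 = 37·cos41.8° − 1·2.683 = 24.9; c'Δl = 14.49; W sinα = 24.7
Σc'Δl = 49.0 kN/m; ΣN' = 255.9 kN/m; ΣW sinα = 90.2 kN/m
Resisting = 49.0 + 255.9·tan20.1° = 49.0 + 93.6 = 142.7 kN/m
FS = 142.7 / 90.2 = 1.582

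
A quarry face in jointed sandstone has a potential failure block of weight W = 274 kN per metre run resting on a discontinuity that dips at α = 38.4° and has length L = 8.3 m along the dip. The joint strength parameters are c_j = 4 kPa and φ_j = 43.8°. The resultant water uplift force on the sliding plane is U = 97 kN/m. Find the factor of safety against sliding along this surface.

FS = 0.86

Resolving the block weight along and normal to the plane and applying the Mohr–Coulomb strength on the joint:
N' = W cosα − U = 274·cos38.4° − 97 = 117.7 kN/m
Driving force T = W sinα = 274·sin38.4° = 170.2 kN/m
Resisting force R = c_j·L + N'·tanφ_j = 4·8.3 + 117.7·tan43.8° = 33.2 + 112.9 = 146.1 kN/m
FS = R / T = 146.1 / 170.2 = 0.858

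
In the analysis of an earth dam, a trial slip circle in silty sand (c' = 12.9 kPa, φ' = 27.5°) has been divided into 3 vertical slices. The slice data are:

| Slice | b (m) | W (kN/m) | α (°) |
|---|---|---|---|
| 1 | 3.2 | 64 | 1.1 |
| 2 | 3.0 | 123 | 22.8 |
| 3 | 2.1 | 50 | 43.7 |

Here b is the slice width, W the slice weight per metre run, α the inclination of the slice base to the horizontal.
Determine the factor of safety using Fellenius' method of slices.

Ordinary method of slices: FS = Σ[c'·Δl_i + (W_i cosα_i)·tanφ'] / Σ W_i sinα_i, with Δl_i = b_i / cosα_i.
Slice 1: Δl = 3.2/cos1.1° = 3.201 m; N'_1 = 64·cos1.1° = 64.0; c'Δl = 41.29; W sinα = 1.2
Slice 2: Δl = 3.0/cos22.8° = 3.254 m; N'_2 = 123·cos22.8° = 113.4; c'Δl = 41.98; W sinα = 47.7
Slice 3: Δl = 2.1/cos43.7° = 2.905 m; N'_3 = 50·cos43.7° = 36.1; c'Δl = 37.47; W sinα = 34.5
Σc'Δl = 120.7 kN/m; ΣN' = 213.5 kN/m; ΣW sinα = 83.4 kN/m
Resisting = 120.7 + 213.5·tan27.5° = 120.7 + 111.2 = 231.9 kN/m
FS = 231.9 / 83.4 = 2.779

FS = 2.78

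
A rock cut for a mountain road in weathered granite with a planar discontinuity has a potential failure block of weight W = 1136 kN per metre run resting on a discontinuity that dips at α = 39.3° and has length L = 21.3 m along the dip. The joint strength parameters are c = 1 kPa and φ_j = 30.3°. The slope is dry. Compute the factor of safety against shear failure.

Resolving the block weight along and normal to the plane and applying the Mohr–Coulomb strength on the joint:
N' = W cosα = 1136·cos39.3° = 879.1 kN/m
Driving force T = W sinα = 1136·sin39.3° = 719.5 kN/m
Resisting force R = c·L + N'·tanφ_j = 1·21.3 + 879.1·tan30.3° = 21.3 + 513.7 = 535.0 kN/m
FS = R / T = 535.0 / 719.5 = 0.744

FS = 0.74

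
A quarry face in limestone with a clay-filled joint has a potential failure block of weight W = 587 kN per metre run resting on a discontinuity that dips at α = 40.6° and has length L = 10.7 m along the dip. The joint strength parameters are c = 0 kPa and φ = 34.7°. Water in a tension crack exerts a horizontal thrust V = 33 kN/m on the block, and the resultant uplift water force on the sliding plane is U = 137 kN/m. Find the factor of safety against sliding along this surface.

FS = 0.49

Resolving the block weight along and normal to the plane and applying the Mohr–Coulomb strength on the joint:
N' = W cosα − U − V sinα = 587·cos40.6° − 137 − 33·sin40.6° = 287.2 kN/m
Driving force T = W sinα + V cosα = 587·sin40.6° + 33·cos40.6° = 407.1 kN/m
Resisting force R = c·L + N'·tanφ = 0·10.7 + 287.2·tan34.7° = 0.0 + 198.9 = 198.9 kN/m
FS = R / T = 198.9 / 407.1 = 0.489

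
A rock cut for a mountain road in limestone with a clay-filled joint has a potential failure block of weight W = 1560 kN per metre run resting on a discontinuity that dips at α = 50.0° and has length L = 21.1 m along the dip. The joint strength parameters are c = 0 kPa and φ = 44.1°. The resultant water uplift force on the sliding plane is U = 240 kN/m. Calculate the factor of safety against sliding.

Resolving the block weight along and normal to the plane and applying the Mohr–Coulomb strength on the joint:
N' = W cosα − U = 1560·cos50.0° − 240 = 762.7 kN/m
Driving force T = W sinα = 1560·sin50.0° = 1195.0 kN/m
Resisting force R = c·L + N'·tanφ = 0·21.1 + 762.7·tan44.1° = 0.0 + 739.2 = 739.2 kN/m
FS = R / T = 739.2 / 1195.0 = 0.619

FS = 0.62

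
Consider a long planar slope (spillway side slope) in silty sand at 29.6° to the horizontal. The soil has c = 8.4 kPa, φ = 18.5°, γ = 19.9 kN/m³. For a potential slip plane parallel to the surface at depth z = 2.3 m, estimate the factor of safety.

FS = 1.02

For an infinite slope with a slip plane parallel to the surface (no pore pressure): FS = [c + γz cos²β tanφ] / [γz sinβ cosβ].
γz = 19.9·2.3 = 45.77 kN/m²
Numerator = 8.4 + 45.77·cos²29.6°·tan18.5° = 8.4 + 45.77·0.7560·0.3346 = 19.978 kPa
Denominator = 45.77·sin29.6°·cos29.6° = 45.77·0.4939·0.8695 = 19.657 kPa
FS = 19.978 / 19.657 = 1.016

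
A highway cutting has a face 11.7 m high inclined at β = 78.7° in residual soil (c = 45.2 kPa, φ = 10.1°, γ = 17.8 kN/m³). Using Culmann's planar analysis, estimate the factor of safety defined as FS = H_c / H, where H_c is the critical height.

H_c = (4c/γ) · sinβ cosφ / [1 − cos(β − φ)]
    = (4·45.2/17.8) · sin78.7°·cos10.1° / [1 − cos68.6°]
    = 10.157 · 0.9654 / 0.6351 = 15.44 m
FS = H_c / H = 15.44 / 11.7 = 1.320

FS = 1.32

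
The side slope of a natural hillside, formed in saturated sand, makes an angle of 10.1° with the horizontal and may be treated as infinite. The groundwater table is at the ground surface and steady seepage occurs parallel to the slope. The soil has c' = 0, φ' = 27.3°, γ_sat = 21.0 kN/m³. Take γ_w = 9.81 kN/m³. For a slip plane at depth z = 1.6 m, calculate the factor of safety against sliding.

FS = 1.54

With seepage parallel to the slope and the water table at the surface, the effective normal stress on the slip plane uses the buoyant unit weight γ' = γ_sat − γ_w while the driving shear stress uses γ_sat:
FS = [c' + γ' z cos²β tanφ'] / [γ_sat z sinβ cosβ]
(For c' = 0 this reduces to FS = (γ'/γ_sat)·tanφ'/tanβ.)
γ' = 21.0 − 9.81 = 11.19 kN/m³
Numerator = 0.0 + 11.19·1.6·cos²10.1°·tan27.3° = 0.0 + 11.19·1.6·0.9692·0.5161 = 8.957 kPa
Denominator = 21.0·1.6·sin10.1°·cos10.1° = 21.0·1.6·0.1754·0.9845 = 5.801 kPa
FS = 8.957 / 5.801 = 1.544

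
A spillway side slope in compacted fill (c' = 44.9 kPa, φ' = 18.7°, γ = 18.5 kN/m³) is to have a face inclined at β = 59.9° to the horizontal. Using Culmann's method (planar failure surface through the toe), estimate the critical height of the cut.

Culmann's analysis gives the critical failure plane at α_cr = (β + φ')/2 = (59.9 + 18.7)/2 = 39.3°, and the critical height
H_c = (4c'/γ) · sinβ cosφ' / [1 − cos(β − φ')]
    = (4·44.9/18.5) · sin59.9°·cos18.7° / [1 − cos(41.2°)]
    = 9.708 · 0.8652·0.9472 / [1 − 0.7524]
    = 9.708 · 0.8195 / 0.2476
    = 32.13 m

H_c = 32.13 m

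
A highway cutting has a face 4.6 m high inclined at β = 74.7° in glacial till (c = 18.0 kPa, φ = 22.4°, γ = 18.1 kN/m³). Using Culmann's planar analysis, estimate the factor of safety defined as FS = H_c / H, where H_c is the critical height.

H_c = (4c/γ) · sinβ cosφ / [1 − cos(β − φ)]
    = (4·18.0/18.1) · sin74.7°·cos22.4° / [1 − cos52.3°]
    = 3.978 · 0.8918 / 0.3885 = 9.13 m
FS = H_c / H = 9.13 / 4.6 = 1.985

FS = 1.99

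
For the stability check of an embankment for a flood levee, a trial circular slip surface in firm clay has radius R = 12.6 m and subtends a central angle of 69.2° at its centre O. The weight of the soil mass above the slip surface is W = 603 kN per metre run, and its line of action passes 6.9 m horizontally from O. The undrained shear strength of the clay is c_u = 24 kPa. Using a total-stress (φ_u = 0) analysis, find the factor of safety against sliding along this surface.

FS = 1.11

Taking moments about the centre O, the resisting moment is provided by the undrained shear strength acting along the arc:
Arc length L_a = R·θ = 12.6·(69.2°·π/180) = 12.6·1.2078 = 15.22 m
M_R = c_u·L_a·R = 24·15.22·12.6 = 4601.9 kN·m/m
M_D = W·d = 603·6.9 = 4160.7 kN·m/m
FS = M_R / M_D = 4601.9 / 4160.7 = 1.106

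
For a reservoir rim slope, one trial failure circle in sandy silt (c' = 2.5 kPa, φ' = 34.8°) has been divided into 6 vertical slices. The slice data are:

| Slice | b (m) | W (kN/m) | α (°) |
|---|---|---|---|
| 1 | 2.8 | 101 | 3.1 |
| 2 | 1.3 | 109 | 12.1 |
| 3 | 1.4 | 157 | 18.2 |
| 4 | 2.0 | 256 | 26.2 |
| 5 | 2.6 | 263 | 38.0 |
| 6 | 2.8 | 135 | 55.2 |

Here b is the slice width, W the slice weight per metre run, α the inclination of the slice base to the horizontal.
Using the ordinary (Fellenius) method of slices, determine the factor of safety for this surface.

FS = 1.39

Ordinary method of slices: FS = Σ[c'·Δl_i + (W_i cosα_i)·tanφ'] / Σ W_i sinα_i, with Δl_i = b_i / cosα_i.
Slice 1: Δl = 2.8/cos3.1° = 2.804 m; N'_1 = 101·cos3.1° = 100.9; c'Δl = 7.01; W sinα = 5.5
Slice 2: Δl = 1.3/cos12.1° = 1.330 m; N'_2 = 109·cos12.1° = 106.6; c'Δl = 3.32; W sinα = 22.8
Slice 3: Δl = 1.4/cos18.2° = 1.474 m; N'_3 = 157·cos18.2° = 149.1; c'Δl = 3.68; W sinα = 49.0
Slice 4: Δl = 2.0/cos26.2° = 2.229 m; N'_4 = 256·cos26.2° = 229.7; c'Δl = 5.57; W sinα = 113.0
Slice 5: Δl = 2.6/cos38.0° = 3.299 m; N'_5 = 263·cos38.0° = 207.2; c'Δl = 8.25; W sinα = 161.9
Slice 6: Δl = 2.8/cos55.2° = 4.906 m; N'_6 = 135·cos55.2° = 77.0; c'Δl = 12.27; W sinα = 110.9
Σc'Δl = 40.1 kN/m; ΣN' = 870.6 kN/m; ΣW sinα = 463.1 kN/m
Resisting = 40.1 + 870.6·tan34.8° = 40.1 + 605.1 = 645.2 kN/m
FS = 645.2 / 463.1 = 1.393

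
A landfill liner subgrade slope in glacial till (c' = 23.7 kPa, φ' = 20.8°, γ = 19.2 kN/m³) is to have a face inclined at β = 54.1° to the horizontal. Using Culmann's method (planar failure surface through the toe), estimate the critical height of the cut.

Culmann's analysis gives the critical failure plane at α_cr = (β + φ')/2 = (54.1 + 20.8)/2 = 37.5°, and the critical height
H_c = (4c'/γ) · sinβ cosφ' / [1 − cos(β − φ')]
    = (4·23.7/19.2) · sin54.1°·cos20.8° / [1 − cos(33.3°)]
    = 4.938 · 0.8100·0.9348 / [1 − 0.8358]
    = 4.938 · 0.7572 / 0.1642
    = 22.77 m

H_c = 22.77 m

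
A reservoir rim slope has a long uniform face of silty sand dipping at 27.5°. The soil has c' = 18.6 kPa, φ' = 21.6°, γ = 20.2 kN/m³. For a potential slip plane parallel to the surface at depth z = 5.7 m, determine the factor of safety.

For an infinite slope with a slip plane parallel to the surface (no pore pressure): FS = [c' + γz cos²β tanφ'] / [γz sinβ cosβ].
γz = 20.2·5.7 = 115.14 kN/m²
Numerator = 18.6 + 115.14·cos²27.5°·tan21.6° = 18.6 + 115.14·0.7868·0.3959 = 54.467 kPa
Denominator = 115.14·sin27.5°·cos27.5° = 115.14·0.4617·0.8870 = 47.159 kPa
FS = 54.467 / 47.159 = 1.155

FS = 1.15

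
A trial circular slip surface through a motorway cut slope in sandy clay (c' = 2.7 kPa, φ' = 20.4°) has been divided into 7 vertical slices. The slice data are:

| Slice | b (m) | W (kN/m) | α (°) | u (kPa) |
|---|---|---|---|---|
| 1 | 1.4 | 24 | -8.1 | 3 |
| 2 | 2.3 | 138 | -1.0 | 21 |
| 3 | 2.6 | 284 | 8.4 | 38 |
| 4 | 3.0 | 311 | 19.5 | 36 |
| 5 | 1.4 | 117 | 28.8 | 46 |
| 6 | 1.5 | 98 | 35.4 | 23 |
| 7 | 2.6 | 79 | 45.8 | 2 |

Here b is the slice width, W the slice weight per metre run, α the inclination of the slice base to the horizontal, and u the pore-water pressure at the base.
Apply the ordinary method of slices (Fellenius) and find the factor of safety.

Ordinary method of slices: FS = Σ[c'·Δl_i + (W_i cosα_i − u_i·Δl_i)·tanφ'] / Σ W_i sinα_i, with Δl_i = b_i / cosα_i.
Slice 1: Δl = 1.4/cos(-8.1°) = 1.414 m; N'_1 = 24·cos(-8.1°) − 3·1.414 = 19.5; c'Δl = 3.82; W sinα = -3.4
Slice 2: Δl = 2.3/cos(-1.0°) = 2.300 m; N'_2 = 138·cos(-1.0°) − 21·2.300 = 89.7; c'Δl = 6.21; W sinα = -2.4
Slice 3: Δl = 2.6/cos8.4° = 2.628 m; N'_3 = 284·cos8.4° − 38·2.628 = 181.1; c'Δl = 7.10; W sinα = 41.5
Slice 4: Δl = 3.0/cos19.5° = 3.183 m; N'_4 = 311·cos19.5° − 36·3.183 = 178.6; c'Δl = 8.59; W sinα = 103.8
Slice 5: Δl = 1.4/cos28.8° = 1.598 m; N'_5 = 117·cos28.8° − 46·1.598 = 29.0; c'Δl = 4.31; W sinα = 56.4
Slice 6: Δl = 1.5/cos35.4° = 1.840 m; N'_6 = 98·cos35.4° − 23·1.840 = 37.6; c'Δl = 4.97; W sinα = 56.8
Slice 7: Δl = 2.6/cos45.8° = 3.729 m; N'_7 = 79·cos45.8° − 2·3.729 = 47.6; c'Δl = 10.07; W sinα = 56.6
Σc'Δl = 45.1 kN/m; ΣN' = 583.1 kN/m; ΣW sinα = 309.3 kN/m
Resisting = 45.1 + 583.1·tan20.4° = 45.1 + 216.8 = 261.9 kN/m
FS = 261.9 / 309.3 = 0.847

FS = 0.85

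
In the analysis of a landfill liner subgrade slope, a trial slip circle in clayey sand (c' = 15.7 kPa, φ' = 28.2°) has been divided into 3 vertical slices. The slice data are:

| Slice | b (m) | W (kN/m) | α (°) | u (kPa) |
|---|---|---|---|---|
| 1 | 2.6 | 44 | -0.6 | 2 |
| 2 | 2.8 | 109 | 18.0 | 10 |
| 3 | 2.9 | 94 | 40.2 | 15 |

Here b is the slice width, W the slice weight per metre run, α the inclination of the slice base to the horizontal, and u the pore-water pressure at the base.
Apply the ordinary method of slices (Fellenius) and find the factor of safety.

Ordinary method of slices: FS = Σ[c'·Δl_i + (W_i cosα_i − u_i·Δl_i)·tanφ'] / Σ W_i sinα_i, with Δl_i = b_i / cosα_i.
Slice 1: Δl = 2.6/cos(-0.6°) = 2.600 m; N'_1 = 44·cos(-0.6°) − 2·2.600 = 38.8; c'Δl = 40.82; W sinα = -0.5
Slice 2: Δl = 2.8/cos18.0° = 2.944 m; N'_2 = 109·cos18.0° − 10·2.944 = 74.2; c'Δl = 46.22; W sinα = 33.7
Slice 3: Δl = 2.9/cos40.2° = 3.797 m; N'_3 = 94·cos40.2° − 15·3.797 = 14.8; c'Δl = 59.61; W sinα = 60.7
Σc'Δl = 146.7 kN/m; ΣN' = 127.9 kN/m; ΣW sinα = 93.9 kN/m
Resisting = 146.7 + 127.9·tan28.2° = 146.7 + 68.6 = 215.2 kN/m
FS = 215.2 / 93.9 = 2.292

FS = 2.29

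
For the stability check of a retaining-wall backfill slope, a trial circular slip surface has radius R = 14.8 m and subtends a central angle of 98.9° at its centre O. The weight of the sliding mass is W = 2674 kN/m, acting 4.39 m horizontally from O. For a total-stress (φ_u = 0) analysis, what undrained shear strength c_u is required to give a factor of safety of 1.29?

FS = c_u·L_a·R / (W·d), so c_u = FS·W·d / (L_a·R).
Arc length L_a = R·θ = 14.8·(98.9°·π/180) = 14.8·1.7261 = 25.55 m
c_u = 1.29·2674·4.39 / (25.55·14.8) = 15143.1 / 378.09 = 40.05 kPa

c_u = 40.1 kPa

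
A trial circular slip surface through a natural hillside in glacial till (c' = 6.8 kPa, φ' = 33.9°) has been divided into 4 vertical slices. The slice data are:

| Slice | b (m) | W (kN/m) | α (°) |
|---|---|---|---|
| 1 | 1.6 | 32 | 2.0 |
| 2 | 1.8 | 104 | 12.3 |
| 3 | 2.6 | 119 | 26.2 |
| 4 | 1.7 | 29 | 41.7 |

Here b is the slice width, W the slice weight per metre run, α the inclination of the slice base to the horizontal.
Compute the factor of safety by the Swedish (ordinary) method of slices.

FS = 2.47

Ordinary method of slices: FS = Σ[c'·Δl_i + (W_i cosα_i)·tanφ'] / Σ W_i sinα_i, with Δl_i = b_i / cosα_i.
Slice 1: Δl = 1.6/cos2.0° = 1.601 m; N'_1 = 32·cos2.0° = 32.0; c'Δl = 10.89; W sinα = 1.1
Slice 2: Δl = 1.8/cos12.3° = 1.842 m; N'_2 = 104·cos12.3° = 101.6; c'Δl = 12.53; W sinα = 22.2
Slice 3: Δl = 2.6/cos26.2° = 2.898 m; N'_3 = 119·cos26.2° = 106.8; c'Δl = 19.70; W sinα = 52.5
Slice 4: Δl = 1.7/cos41.7° = 2.277 m; N'_4 = 29·cos41.7° = 21.7; c'Δl = 15.48; W sinα = 19.3
Σc'Δl = 58.6 kN/m; ΣN' = 262.0 kN/m; ΣW sinα = 95.1 kN/m
Resisting = 58.6 + 262.0·tan33.9° = 58.6 + 176.1 = 234.7 kN/m
FS = 234.7 / 95.1 = 2.468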